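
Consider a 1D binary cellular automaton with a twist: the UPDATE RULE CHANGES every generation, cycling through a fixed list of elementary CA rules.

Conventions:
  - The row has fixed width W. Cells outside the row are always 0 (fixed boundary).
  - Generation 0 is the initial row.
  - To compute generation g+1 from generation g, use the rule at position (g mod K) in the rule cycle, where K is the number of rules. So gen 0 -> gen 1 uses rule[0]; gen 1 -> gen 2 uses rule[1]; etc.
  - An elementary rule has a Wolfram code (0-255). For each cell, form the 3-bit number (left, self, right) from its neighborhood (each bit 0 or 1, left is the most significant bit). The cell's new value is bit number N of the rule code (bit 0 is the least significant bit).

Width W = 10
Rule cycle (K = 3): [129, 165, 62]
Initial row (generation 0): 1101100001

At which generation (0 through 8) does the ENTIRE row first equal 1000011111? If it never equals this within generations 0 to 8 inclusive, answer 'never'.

Answer: 5

Derivation:
Gen 0: 1101100001
Gen 1 (rule 129): 0000001100
Gen 2 (rule 165): 1111100001
Gen 3 (rule 62): 1000010011
Gen 4 (rule 129): 0011000000
Gen 5 (rule 165): 1000011111
Gen 6 (rule 62): 1100110000
Gen 7 (rule 129): 0000000111
Gen 8 (rule 165): 1111110010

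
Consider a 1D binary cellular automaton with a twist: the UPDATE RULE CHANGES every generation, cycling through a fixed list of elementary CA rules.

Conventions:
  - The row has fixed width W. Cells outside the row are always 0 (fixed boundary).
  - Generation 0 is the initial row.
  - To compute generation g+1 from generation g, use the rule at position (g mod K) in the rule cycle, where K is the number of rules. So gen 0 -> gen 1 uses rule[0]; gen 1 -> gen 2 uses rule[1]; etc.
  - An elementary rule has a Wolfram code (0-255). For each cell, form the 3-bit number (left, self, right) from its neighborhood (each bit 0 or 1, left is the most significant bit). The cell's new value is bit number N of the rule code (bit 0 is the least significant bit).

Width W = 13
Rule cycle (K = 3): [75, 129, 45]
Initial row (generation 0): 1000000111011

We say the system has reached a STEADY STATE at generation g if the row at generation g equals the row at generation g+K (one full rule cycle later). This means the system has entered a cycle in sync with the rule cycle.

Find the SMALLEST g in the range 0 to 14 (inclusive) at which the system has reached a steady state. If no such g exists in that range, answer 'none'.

Answer: 7

Derivation:
Gen 0: 1000000111011
Gen 1 (rule 75): 0011111101011
Gen 2 (rule 129): 1001111000000
Gen 3 (rule 45): 1001000011111
Gen 4 (rule 75): 0010011110001
Gen 5 (rule 129): 1000001100100
Gen 6 (rule 45): 1011101000101
Gen 7 (rule 75): 0010100011000
Gen 8 (rule 129): 1000001000011
Gen 9 (rule 45): 1011101011010
Gen 10 (rule 75): 0010100011000
Gen 11 (rule 129): 1000001000011
Gen 12 (rule 45): 1011101011010
Gen 13 (rule 75): 0010100011000
Gen 14 (rule 129): 1000001000011
Gen 15 (rule 45): 1011101011010
Gen 16 (rule 75): 0010100011000
Gen 17 (rule 129): 1000001000011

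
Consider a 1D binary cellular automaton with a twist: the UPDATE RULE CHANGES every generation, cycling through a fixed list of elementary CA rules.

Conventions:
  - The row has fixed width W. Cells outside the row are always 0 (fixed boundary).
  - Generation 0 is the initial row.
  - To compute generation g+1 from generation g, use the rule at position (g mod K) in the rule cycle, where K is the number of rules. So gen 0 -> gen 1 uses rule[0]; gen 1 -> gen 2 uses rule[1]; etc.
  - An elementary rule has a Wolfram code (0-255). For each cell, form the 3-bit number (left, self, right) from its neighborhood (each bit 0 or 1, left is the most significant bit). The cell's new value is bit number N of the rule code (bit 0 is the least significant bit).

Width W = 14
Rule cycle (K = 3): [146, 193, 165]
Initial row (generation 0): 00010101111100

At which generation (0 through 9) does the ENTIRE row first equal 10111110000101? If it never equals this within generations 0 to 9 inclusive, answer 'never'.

Answer: never

Derivation:
Gen 0: 00010101111100
Gen 1 (rule 146): 00100000111010
Gen 2 (rule 193): 10001110011000
Gen 3 (rule 165): 10100100000011
Gen 4 (rule 146): 00011010000100
Gen 5 (rule 193): 11001000110001
Gen 6 (rule 165): 00001010000101
Gen 7 (rule 146): 00010001001000
Gen 8 (rule 193): 11000100000011
Gen 9 (rule 165): 00010101111000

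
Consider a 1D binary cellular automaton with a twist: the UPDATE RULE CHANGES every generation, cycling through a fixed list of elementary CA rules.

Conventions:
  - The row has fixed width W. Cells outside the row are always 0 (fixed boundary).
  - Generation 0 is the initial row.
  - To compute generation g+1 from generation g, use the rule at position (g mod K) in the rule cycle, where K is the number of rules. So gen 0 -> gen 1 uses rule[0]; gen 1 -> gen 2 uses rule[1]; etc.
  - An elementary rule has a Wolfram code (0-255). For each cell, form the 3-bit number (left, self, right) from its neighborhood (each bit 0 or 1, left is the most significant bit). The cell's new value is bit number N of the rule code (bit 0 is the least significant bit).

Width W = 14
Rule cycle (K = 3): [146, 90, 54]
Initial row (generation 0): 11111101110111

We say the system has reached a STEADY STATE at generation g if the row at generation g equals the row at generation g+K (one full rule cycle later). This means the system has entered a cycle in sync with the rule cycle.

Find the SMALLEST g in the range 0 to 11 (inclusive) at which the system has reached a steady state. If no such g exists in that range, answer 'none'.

Answer: 9

Derivation:
Gen 0: 11111101110111
Gen 1 (rule 146): 01111000100010
Gen 2 (rule 90): 11001101010101
Gen 3 (rule 54): 00110011111111
Gen 4 (rule 146): 01001101111110
Gen 5 (rule 90): 10111101000011
Gen 6 (rule 54): 11000011100100
Gen 7 (rule 146): 00100101011010
Gen 8 (rule 90): 01011000011001
Gen 9 (rule 54): 11100100100111
Gen 10 (rule 146): 01011011011010
Gen 11 (rule 90): 10011011011001
Gen 12 (rule 54): 11100100100111
Gen 13 (rule 146): 01011011011010
Gen 14 (rule 90): 10011011011001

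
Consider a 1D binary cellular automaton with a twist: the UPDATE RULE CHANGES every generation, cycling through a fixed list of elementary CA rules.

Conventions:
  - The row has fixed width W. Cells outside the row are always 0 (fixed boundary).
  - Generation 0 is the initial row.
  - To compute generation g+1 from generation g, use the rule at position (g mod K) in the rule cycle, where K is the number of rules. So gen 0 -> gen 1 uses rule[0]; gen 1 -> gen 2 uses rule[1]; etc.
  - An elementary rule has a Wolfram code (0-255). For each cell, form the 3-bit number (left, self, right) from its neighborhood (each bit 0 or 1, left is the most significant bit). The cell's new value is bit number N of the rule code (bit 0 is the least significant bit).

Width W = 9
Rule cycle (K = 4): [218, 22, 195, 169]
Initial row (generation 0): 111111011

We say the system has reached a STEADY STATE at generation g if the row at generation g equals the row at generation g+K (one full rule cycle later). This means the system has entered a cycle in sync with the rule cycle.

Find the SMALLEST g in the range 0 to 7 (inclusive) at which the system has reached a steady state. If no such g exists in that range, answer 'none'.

Gen 0: 111111011
Gen 1 (rule 218): 111111011
Gen 2 (rule 22): 000000000
Gen 3 (rule 195): 111111111
Gen 4 (rule 169): 111111110
Gen 5 (rule 218): 111111111
Gen 6 (rule 22): 000000000
Gen 7 (rule 195): 111111111
Gen 8 (rule 169): 111111110
Gen 9 (rule 218): 111111111
Gen 10 (rule 22): 000000000
Gen 11 (rule 195): 111111111

Answer: 2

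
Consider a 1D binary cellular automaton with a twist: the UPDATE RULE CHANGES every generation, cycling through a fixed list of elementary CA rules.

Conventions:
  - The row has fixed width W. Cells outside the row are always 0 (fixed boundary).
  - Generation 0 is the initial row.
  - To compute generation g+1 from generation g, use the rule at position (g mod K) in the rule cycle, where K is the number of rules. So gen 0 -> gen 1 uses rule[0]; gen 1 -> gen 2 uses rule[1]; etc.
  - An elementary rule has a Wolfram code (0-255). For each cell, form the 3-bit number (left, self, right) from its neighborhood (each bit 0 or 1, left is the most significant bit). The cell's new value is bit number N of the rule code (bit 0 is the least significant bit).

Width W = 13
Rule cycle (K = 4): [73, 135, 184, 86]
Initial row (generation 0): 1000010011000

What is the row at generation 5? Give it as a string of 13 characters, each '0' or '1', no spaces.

Gen 0: 1000010011000
Gen 1 (rule 73): 0011000011011
Gen 2 (rule 135): 1100011100000
Gen 3 (rule 184): 1010011010000
Gen 4 (rule 86): 1011101011000
Gen 5 (rule 73): 0010100011011

Answer: 0010100011011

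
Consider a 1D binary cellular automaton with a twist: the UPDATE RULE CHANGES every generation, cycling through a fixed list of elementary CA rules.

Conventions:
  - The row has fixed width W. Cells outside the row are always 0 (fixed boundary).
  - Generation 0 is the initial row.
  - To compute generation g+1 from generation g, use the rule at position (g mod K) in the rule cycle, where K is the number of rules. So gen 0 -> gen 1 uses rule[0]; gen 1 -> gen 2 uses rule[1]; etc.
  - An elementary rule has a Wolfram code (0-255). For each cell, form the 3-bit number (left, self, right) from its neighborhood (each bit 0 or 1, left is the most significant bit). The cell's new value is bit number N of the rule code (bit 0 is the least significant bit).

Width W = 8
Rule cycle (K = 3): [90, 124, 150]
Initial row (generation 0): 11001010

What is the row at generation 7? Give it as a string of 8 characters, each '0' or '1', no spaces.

Gen 0: 11001010
Gen 1 (rule 90): 11110001
Gen 2 (rule 124): 10011001
Gen 3 (rule 150): 11100111
Gen 4 (rule 90): 10111101
Gen 5 (rule 124): 11100111
Gen 6 (rule 150): 01011010
Gen 7 (rule 90): 10011001

Answer: 10011001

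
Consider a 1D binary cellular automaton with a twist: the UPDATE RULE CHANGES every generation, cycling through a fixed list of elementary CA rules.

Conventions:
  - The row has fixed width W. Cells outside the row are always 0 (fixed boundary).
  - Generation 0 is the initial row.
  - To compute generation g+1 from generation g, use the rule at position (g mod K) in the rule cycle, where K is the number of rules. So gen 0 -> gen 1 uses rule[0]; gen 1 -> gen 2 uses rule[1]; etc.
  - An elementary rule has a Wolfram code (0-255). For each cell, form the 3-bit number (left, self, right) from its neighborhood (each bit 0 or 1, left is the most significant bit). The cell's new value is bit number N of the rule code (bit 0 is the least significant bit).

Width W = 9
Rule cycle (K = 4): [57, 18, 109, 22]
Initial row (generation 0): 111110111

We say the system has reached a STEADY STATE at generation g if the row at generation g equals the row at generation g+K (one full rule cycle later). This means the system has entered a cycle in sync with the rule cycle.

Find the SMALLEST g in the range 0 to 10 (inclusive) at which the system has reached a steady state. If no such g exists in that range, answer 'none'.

Gen 0: 111110111
Gen 1 (rule 57): 100001100
Gen 2 (rule 18): 010010010
Gen 3 (rule 109): 010010010
Gen 4 (rule 22): 111111111
Gen 5 (rule 57): 100000000
Gen 6 (rule 18): 010000000
Gen 7 (rule 109): 010111111
Gen 8 (rule 22): 110000000
Gen 9 (rule 57): 101111111
Gen 10 (rule 18): 000000000
Gen 11 (rule 109): 111111111
Gen 12 (rule 22): 000000000
Gen 13 (rule 57): 111111111
Gen 14 (rule 18): 000000000

Answer: 10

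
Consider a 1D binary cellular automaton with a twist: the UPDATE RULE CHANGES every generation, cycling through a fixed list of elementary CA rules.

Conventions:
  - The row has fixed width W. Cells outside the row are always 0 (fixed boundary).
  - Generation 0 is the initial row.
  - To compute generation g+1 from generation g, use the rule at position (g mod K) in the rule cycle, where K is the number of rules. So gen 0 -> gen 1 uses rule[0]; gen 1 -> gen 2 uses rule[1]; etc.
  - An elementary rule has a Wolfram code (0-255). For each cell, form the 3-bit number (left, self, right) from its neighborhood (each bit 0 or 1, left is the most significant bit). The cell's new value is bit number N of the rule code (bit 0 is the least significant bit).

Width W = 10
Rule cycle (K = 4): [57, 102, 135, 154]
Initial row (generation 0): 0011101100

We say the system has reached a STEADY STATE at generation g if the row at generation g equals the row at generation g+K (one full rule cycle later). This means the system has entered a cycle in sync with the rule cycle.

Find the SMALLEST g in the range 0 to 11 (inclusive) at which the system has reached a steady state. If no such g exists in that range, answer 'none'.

Gen 0: 0011101100
Gen 1 (rule 57): 1010011011
Gen 2 (rule 102): 1110101101
Gen 3 (rule 135): 0100100001
Gen 4 (rule 154): 1011010010
Gen 5 (rule 57): 0110101001
Gen 6 (rule 102): 1011111011
Gen 7 (rule 135): 1001110000
Gen 8 (rule 154): 0111101000
Gen 9 (rule 57): 0100010111
Gen 10 (rule 102): 1100111001
Gen 11 (rule 135): 0001010011
Gen 12 (rule 154): 0010001110
Gen 13 (rule 57): 1001101001
Gen 14 (rule 102): 1010111011
Gen 15 (rule 135): 1010010000

Answer: none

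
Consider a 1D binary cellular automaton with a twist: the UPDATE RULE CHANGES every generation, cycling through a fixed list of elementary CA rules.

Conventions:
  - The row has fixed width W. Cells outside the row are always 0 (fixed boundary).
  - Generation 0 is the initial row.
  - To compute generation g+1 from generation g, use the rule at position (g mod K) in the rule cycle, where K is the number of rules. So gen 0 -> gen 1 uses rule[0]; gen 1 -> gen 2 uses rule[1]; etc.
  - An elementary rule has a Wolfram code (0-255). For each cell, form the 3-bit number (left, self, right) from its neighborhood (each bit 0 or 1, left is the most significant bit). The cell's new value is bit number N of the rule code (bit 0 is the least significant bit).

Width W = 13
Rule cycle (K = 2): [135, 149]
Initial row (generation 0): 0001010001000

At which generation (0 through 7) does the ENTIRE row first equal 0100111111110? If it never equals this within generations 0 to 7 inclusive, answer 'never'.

Answer: 5

Derivation:
Gen 0: 0001010001000
Gen 1 (rule 135): 1111010111011
Gen 2 (rule 149): 0110010010000
Gen 3 (rule 135): 1000110110111
Gen 4 (rule 149): 1110000000010
Gen 5 (rule 135): 0100111111110
Gen 6 (rule 149): 0110011111101
Gen 7 (rule 135): 1000101111001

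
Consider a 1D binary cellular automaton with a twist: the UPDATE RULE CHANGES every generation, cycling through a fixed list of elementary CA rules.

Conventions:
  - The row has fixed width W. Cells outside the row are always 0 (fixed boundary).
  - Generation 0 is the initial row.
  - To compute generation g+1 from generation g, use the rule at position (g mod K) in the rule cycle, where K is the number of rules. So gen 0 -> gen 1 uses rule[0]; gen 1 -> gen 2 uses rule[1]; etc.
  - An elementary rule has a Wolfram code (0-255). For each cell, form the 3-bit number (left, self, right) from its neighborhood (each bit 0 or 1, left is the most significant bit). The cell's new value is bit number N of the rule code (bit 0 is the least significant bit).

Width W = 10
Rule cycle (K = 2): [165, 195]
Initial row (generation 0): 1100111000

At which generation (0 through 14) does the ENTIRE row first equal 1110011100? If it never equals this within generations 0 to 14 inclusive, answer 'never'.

Answer: never

Derivation:
Gen 0: 1100111000
Gen 1 (rule 165): 0000010011
Gen 2 (rule 195): 1111100101
Gen 3 (rule 165): 0111000111
Gen 4 (rule 195): 1011011011
Gen 5 (rule 165): 1100100100
Gen 6 (rule 195): 0101001001
Gen 7 (rule 165): 0111001001
Gen 8 (rule 195): 1011010010
Gen 9 (rule 165): 1100110010
Gen 10 (rule 195): 0101010100
Gen 11 (rule 165): 0111111101
Gen 12 (rule 195): 1011111100
Gen 13 (rule 165): 1101111001
Gen 14 (rule 195): 0100111010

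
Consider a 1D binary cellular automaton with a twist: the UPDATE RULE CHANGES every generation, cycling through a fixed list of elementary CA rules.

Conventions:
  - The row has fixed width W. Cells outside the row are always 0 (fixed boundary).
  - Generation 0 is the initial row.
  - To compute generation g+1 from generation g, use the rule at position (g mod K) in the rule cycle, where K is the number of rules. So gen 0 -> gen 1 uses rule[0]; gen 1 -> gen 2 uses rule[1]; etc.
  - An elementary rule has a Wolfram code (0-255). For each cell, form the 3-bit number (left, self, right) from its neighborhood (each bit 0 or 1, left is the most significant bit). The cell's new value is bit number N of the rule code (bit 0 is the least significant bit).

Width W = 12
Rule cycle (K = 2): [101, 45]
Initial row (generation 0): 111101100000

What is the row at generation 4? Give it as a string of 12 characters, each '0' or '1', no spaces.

Answer: 010000101110

Derivation:
Gen 0: 111101100000
Gen 1 (rule 101): 000110101111
Gen 2 (rule 45): 110101111000
Gen 3 (rule 101): 011110001011
Gen 4 (rule 45): 010000101110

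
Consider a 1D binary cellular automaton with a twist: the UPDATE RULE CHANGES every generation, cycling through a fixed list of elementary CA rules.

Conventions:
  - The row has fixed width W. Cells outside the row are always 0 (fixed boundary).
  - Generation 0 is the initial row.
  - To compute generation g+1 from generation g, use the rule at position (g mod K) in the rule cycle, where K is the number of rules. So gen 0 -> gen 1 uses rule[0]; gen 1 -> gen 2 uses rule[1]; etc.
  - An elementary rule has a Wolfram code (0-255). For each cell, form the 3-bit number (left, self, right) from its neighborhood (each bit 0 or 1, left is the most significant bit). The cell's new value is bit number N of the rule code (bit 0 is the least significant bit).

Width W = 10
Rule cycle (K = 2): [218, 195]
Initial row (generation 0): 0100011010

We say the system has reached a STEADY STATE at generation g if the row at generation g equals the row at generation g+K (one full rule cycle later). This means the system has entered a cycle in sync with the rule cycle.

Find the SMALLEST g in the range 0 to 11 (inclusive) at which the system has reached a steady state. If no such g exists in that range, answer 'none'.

Gen 0: 0100011010
Gen 1 (rule 218): 1010111001
Gen 2 (rule 195): 0000011010
Gen 3 (rule 218): 0000111001
Gen 4 (rule 195): 1111011010
Gen 5 (rule 218): 1111011001
Gen 6 (rule 195): 0111001010
Gen 7 (rule 218): 1111110001
Gen 8 (rule 195): 0111110110
Gen 9 (rule 218): 1111110111
Gen 10 (rule 195): 0111110011
Gen 11 (rule 218): 1111111111
Gen 12 (rule 195): 0111111111
Gen 13 (rule 218): 1111111111

Answer: 11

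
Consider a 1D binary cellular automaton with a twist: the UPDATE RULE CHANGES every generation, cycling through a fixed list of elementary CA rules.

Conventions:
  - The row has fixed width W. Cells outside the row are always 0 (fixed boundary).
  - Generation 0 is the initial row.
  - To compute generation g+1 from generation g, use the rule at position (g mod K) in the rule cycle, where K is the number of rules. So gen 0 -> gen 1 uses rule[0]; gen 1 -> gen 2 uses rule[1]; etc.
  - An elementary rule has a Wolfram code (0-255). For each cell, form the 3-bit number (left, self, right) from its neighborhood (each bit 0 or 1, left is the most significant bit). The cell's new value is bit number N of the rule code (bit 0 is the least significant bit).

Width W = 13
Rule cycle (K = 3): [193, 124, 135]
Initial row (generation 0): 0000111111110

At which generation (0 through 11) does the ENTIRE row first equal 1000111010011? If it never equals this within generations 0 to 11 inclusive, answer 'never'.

Gen 0: 0000111111110
Gen 1 (rule 193): 1110011111110
Gen 2 (rule 124): 1011010000011
Gen 3 (rule 135): 1000010111100
Gen 4 (rule 193): 0011000011101
Gen 5 (rule 124): 0011100010111
Gen 6 (rule 135): 1101001110010
Gen 7 (rule 193): 0100000110000
Gen 8 (rule 124): 0110000111000
Gen 9 (rule 135): 1000111010011
Gen 10 (rule 193): 0010011000001
Gen 11 (rule 124): 0011011100001

Answer: 9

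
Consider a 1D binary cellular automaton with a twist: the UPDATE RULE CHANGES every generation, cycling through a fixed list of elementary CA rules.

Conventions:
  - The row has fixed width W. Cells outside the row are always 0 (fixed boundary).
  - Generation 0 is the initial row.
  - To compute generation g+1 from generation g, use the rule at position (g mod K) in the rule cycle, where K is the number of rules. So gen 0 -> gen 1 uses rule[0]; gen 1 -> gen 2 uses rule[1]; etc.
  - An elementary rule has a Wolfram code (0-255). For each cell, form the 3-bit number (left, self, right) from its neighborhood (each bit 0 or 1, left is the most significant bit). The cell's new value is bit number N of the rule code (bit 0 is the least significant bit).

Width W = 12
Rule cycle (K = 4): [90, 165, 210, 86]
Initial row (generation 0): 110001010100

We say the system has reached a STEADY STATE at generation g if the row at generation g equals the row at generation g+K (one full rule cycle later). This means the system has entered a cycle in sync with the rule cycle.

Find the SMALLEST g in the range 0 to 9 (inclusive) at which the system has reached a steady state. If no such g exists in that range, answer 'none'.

Gen 0: 110001010100
Gen 1 (rule 90): 111010000010
Gen 2 (rule 165): 010110111010
Gen 3 (rule 210): 100010011001
Gen 4 (rule 86): 110111101111
Gen 5 (rule 90): 110100101001
Gen 6 (rule 165): 001100111001
Gen 7 (rule 210): 010111011110
Gen 8 (rule 86): 110001000011
Gen 9 (rule 90): 111010100111
Gen 10 (rule 165): 010111100010
Gen 11 (rule 210): 100011110101
Gen 12 (rule 86): 110100010101
Gen 13 (rule 90): 110010100000

Answer: none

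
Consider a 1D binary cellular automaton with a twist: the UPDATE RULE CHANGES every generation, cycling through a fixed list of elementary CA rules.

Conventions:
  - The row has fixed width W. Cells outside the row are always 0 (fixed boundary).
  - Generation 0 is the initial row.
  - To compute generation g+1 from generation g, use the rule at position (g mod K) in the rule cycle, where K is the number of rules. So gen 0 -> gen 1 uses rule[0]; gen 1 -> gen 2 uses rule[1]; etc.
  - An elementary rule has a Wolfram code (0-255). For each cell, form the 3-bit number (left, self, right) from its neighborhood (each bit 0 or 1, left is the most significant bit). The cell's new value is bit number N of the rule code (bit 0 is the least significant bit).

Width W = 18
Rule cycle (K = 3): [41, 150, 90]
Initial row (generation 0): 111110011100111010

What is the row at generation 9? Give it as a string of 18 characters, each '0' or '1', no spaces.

Answer: 111001111001010101

Derivation:
Gen 0: 111110011100111010
Gen 1 (rule 41): 100000010000100100
Gen 2 (rule 150): 110000111001111110
Gen 3 (rule 90): 111001101111000011
Gen 4 (rule 41): 100001011000011010
Gen 5 (rule 150): 110011000100100011
Gen 6 (rule 90): 111111101011010111
Gen 7 (rule 41): 100000010110101100
Gen 8 (rule 150): 110000110000100010
Gen 9 (rule 90): 111001111001010101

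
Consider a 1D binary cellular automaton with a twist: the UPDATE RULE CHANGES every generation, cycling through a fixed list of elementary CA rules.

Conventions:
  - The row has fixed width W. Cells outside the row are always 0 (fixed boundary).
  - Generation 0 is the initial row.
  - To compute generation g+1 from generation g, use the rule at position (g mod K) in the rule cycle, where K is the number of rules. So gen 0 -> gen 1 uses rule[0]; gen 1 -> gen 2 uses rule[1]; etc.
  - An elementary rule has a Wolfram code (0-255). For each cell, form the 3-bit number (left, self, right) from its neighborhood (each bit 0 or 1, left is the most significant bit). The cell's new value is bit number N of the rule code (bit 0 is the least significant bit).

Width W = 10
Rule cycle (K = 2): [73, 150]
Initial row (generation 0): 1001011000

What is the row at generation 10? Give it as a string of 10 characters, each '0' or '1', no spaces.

Answer: 1101101010

Derivation:
Gen 0: 1001011000
Gen 1 (rule 73): 0000011011
Gen 2 (rule 150): 0000100000
Gen 3 (rule 73): 1110001111
Gen 4 (rule 150): 0101010110
Gen 5 (rule 73): 0000000110
Gen 6 (rule 150): 0000001001
Gen 7 (rule 73): 1111100000
Gen 8 (rule 150): 0111010000
Gen 9 (rule 73): 0101000111
Gen 10 (rule 150): 1101101010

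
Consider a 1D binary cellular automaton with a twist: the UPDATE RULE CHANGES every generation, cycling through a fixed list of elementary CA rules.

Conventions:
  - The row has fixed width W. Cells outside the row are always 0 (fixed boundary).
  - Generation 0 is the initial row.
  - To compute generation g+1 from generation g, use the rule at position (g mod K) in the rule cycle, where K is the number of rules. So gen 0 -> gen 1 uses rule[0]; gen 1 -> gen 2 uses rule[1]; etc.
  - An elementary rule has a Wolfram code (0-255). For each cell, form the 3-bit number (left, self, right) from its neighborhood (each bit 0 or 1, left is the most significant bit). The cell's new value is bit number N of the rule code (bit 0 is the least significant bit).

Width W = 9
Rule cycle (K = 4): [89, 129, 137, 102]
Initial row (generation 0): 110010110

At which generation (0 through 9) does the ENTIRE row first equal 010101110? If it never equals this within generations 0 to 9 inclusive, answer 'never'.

Gen 0: 110010110
Gen 1 (rule 89): 111000111
Gen 2 (rule 129): 010010010
Gen 3 (rule 137): 000000000
Gen 4 (rule 102): 000000000
Gen 5 (rule 89): 111111111
Gen 6 (rule 129): 011111110
Gen 7 (rule 137): 011111100
Gen 8 (rule 102): 100000100
Gen 9 (rule 89): 011110011

Answer: never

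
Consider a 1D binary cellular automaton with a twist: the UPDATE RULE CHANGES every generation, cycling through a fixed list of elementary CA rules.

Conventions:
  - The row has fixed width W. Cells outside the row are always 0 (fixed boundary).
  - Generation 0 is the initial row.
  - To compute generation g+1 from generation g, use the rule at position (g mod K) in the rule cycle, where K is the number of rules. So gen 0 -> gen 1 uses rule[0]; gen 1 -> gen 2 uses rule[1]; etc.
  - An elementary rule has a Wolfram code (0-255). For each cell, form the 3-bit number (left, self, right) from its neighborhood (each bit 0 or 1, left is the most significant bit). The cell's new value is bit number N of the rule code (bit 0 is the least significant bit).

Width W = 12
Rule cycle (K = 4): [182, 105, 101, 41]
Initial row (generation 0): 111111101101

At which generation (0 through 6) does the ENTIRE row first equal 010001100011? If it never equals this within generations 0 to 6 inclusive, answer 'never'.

Gen 0: 111111101101
Gen 1 (rule 182): 011111010011
Gen 2 (rule 105): 010001100011
Gen 3 (rule 101): 010100101001
Gen 4 (rule 41): 001000010000
Gen 5 (rule 182): 011100111000
Gen 6 (rule 105): 010100101011

Answer: 2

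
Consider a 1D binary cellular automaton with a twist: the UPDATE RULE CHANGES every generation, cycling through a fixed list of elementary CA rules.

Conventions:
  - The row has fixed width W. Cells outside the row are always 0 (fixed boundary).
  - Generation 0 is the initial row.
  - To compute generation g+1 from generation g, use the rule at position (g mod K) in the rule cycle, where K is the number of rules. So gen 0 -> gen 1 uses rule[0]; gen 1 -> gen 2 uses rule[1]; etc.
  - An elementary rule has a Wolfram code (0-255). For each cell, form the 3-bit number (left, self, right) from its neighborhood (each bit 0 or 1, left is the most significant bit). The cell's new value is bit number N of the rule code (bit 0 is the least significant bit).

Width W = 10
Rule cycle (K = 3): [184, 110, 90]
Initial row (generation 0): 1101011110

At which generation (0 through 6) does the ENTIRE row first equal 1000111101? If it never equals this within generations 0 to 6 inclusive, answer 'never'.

Gen 0: 1101011110
Gen 1 (rule 184): 1010111101
Gen 2 (rule 110): 1111100111
Gen 3 (rule 90): 1000111101
Gen 4 (rule 184): 0100111010
Gen 5 (rule 110): 1101101110
Gen 6 (rule 90): 1101101011

Answer: 3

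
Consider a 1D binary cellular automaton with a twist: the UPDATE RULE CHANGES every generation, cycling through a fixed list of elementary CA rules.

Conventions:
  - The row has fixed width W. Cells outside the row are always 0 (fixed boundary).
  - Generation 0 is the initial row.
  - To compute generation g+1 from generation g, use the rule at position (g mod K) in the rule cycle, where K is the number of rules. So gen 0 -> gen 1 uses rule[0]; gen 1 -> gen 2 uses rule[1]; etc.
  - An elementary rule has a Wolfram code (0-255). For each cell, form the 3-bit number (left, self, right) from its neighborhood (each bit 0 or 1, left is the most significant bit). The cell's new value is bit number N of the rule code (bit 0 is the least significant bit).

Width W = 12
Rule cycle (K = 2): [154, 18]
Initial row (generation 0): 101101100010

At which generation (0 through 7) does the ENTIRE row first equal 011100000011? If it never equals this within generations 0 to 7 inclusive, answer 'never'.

Answer: never

Derivation:
Gen 0: 101101100010
Gen 1 (rule 154): 001001010101
Gen 2 (rule 18): 010110000000
Gen 3 (rule 154): 100101000000
Gen 4 (rule 18): 011000100000
Gen 5 (rule 154): 110101010000
Gen 6 (rule 18): 000000001000
Gen 7 (rule 154): 000000010100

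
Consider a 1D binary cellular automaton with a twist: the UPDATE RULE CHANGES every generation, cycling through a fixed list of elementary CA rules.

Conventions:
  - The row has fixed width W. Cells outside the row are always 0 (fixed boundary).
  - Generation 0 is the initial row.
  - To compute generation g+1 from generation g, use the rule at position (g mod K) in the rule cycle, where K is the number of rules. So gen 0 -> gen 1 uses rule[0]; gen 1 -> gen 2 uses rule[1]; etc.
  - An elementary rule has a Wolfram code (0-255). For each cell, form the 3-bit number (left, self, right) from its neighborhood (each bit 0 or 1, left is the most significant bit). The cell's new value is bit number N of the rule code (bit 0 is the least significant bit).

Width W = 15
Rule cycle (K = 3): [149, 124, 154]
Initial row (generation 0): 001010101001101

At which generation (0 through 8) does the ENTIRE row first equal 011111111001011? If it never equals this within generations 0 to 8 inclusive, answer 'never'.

Gen 0: 001010101001101
Gen 1 (rule 149): 101010101100001
Gen 2 (rule 124): 111111111110001
Gen 3 (rule 154): 111111111101010
Gen 4 (rule 149): 011111111001011
Gen 5 (rule 124): 010000001101111
Gen 6 (rule 154): 101000011001110
Gen 7 (rule 149): 101111000100101
Gen 8 (rule 124): 111001100110111

Answer: 4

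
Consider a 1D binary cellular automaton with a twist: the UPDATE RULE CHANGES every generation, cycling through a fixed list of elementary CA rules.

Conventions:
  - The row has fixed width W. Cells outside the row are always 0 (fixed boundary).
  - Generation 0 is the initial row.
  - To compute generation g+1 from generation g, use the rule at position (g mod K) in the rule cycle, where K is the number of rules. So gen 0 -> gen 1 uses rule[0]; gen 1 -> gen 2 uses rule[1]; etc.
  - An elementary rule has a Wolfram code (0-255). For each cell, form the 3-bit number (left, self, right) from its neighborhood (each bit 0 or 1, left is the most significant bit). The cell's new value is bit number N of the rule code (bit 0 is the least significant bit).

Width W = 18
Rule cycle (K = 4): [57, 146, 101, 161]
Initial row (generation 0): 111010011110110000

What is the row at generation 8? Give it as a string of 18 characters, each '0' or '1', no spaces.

Answer: 001010111110011000

Derivation:
Gen 0: 111010011110110000
Gen 1 (rule 57): 100101010001101111
Gen 2 (rule 146): 011000001010000110
Gen 3 (rule 101): 001011101110110010
Gen 4 (rule 161): 100101010101000000
Gen 5 (rule 57): 010010101010111111
Gen 6 (rule 146): 101100000000011110
Gen 7 (rule 101): 110101111111000010
Gen 8 (rule 161): 001010111110011000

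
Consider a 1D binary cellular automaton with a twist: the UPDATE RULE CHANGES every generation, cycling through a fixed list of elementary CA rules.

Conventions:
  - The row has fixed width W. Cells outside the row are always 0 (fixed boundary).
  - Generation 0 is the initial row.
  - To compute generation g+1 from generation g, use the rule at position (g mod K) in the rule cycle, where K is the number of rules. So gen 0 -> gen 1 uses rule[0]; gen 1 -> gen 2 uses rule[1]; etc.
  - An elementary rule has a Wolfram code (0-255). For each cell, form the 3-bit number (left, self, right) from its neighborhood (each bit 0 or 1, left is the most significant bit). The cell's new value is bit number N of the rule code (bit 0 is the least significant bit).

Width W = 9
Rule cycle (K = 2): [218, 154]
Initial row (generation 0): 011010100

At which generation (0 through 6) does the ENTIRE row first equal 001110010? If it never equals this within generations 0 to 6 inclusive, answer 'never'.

Answer: 5

Derivation:
Gen 0: 011010100
Gen 1 (rule 218): 111000010
Gen 2 (rule 154): 110100101
Gen 3 (rule 218): 110011000
Gen 4 (rule 154): 101110100
Gen 5 (rule 218): 001110010
Gen 6 (rule 154): 011101101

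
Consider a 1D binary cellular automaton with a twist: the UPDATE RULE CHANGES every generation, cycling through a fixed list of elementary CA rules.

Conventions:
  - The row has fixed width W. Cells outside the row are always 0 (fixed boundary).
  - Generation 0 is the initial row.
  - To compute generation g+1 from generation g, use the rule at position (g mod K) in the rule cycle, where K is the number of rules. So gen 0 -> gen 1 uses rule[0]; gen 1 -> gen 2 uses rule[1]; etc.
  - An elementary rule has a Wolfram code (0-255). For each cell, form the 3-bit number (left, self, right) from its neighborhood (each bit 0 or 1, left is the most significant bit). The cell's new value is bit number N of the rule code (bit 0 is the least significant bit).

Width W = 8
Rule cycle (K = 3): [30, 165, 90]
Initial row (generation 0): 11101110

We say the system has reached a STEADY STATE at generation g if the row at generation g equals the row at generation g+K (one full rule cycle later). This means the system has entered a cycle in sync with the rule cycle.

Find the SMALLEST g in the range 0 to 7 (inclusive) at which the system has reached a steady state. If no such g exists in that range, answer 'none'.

Gen 0: 11101110
Gen 1 (rule 30): 10001001
Gen 2 (rule 165): 10101001
Gen 3 (rule 90): 00000110
Gen 4 (rule 30): 00001101
Gen 5 (rule 165): 11100011
Gen 6 (rule 90): 10110111
Gen 7 (rule 30): 10100100
Gen 8 (rule 165): 11100101
Gen 9 (rule 90): 10111000
Gen 10 (rule 30): 10100100

Answer: 7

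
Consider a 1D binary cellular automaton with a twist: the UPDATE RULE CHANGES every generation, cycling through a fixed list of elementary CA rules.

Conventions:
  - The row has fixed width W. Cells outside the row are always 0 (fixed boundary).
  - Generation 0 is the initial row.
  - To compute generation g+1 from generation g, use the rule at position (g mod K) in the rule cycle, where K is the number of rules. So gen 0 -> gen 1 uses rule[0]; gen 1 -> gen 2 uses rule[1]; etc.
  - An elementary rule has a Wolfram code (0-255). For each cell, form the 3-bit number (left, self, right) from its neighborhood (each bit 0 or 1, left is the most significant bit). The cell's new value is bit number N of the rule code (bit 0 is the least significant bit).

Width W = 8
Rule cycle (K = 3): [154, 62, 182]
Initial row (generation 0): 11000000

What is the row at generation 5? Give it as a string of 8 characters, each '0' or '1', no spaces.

Answer: 10101110

Derivation:
Gen 0: 11000000
Gen 1 (rule 154): 10100000
Gen 2 (rule 62): 11110000
Gen 3 (rule 182): 01101000
Gen 4 (rule 154): 11000100
Gen 5 (rule 62): 10101110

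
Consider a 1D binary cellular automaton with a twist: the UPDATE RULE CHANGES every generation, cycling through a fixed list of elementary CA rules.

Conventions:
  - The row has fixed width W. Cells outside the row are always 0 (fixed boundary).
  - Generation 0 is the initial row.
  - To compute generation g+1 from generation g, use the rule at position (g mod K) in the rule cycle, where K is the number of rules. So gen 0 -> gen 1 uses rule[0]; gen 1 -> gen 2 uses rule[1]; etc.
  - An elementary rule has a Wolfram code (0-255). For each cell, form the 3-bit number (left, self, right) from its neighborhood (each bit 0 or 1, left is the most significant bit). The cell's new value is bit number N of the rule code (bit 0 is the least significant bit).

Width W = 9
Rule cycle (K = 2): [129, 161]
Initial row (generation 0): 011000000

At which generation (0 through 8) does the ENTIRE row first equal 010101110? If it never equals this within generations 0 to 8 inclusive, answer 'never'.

Gen 0: 011000000
Gen 1 (rule 129): 000011111
Gen 2 (rule 161): 111001110
Gen 3 (rule 129): 010000100
Gen 4 (rule 161): 000110001
Gen 5 (rule 129): 110000100
Gen 6 (rule 161): 000110001
Gen 7 (rule 129): 110000100
Gen 8 (rule 161): 000110001

Answer: never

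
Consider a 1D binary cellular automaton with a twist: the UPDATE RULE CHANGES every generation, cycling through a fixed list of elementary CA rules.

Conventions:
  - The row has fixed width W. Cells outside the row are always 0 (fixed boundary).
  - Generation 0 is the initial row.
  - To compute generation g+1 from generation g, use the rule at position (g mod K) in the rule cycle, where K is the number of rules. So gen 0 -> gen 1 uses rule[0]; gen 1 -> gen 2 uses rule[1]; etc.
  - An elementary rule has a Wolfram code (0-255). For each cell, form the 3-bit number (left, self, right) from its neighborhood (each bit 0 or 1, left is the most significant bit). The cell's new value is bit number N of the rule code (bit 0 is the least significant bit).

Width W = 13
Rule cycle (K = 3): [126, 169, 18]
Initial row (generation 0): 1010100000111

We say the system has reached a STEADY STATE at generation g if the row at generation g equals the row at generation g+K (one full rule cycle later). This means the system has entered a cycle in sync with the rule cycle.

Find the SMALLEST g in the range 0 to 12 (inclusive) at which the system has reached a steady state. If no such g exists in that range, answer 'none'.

Gen 0: 1010100000111
Gen 1 (rule 126): 1111110001101
Gen 2 (rule 169): 1111100101010
Gen 3 (rule 18): 0000011000001
Gen 4 (rule 126): 0000111100011
Gen 5 (rule 169): 1110111001010
Gen 6 (rule 18): 0000000110001
Gen 7 (rule 126): 0000001111011
Gen 8 (rule 169): 1111101110110
Gen 9 (rule 18): 0000000000001
Gen 10 (rule 126): 0000000000011
Gen 11 (rule 169): 1111111111010
Gen 12 (rule 18): 0000000000001
Gen 13 (rule 126): 0000000000011
Gen 14 (rule 169): 1111111111010
Gen 15 (rule 18): 0000000000001

Answer: 9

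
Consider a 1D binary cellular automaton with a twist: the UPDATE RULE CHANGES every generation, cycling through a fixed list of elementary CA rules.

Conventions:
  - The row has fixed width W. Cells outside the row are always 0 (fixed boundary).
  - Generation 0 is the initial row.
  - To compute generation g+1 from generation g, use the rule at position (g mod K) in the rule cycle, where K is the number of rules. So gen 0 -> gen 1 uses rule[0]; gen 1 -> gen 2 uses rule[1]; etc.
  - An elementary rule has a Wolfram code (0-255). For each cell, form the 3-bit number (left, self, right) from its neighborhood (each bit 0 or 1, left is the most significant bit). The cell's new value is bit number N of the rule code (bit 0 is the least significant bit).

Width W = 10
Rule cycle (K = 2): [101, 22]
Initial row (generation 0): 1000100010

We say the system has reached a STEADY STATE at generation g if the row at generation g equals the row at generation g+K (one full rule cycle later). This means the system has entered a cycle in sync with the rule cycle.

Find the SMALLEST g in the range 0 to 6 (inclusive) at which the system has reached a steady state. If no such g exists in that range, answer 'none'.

Gen 0: 1000100010
Gen 1 (rule 101): 1010101010
Gen 2 (rule 22): 1010101011
Gen 3 (rule 101): 1111111101
Gen 4 (rule 22): 0000000001
Gen 5 (rule 101): 1111111101
Gen 6 (rule 22): 0000000001
Gen 7 (rule 101): 1111111101
Gen 8 (rule 22): 0000000001

Answer: 3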